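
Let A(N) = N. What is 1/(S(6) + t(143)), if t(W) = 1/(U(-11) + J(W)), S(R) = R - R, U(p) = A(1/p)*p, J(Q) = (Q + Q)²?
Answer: 81797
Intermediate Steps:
J(Q) = 4*Q² (J(Q) = (2*Q)² = 4*Q²)
U(p) = 1 (U(p) = p/p = 1)
S(R) = 0
t(W) = 1/(1 + 4*W²)
1/(S(6) + t(143)) = 1/(0 + 1/(1 + 4*143²)) = 1/(0 + 1/(1 + 4*20449)) = 1/(0 + 1/(1 + 81796)) = 1/(0 + 1/81797) = 1/(1/81797) = 81797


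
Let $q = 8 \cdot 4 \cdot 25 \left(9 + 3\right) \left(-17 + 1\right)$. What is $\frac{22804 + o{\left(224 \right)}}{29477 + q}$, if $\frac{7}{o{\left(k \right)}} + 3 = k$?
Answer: $- \frac{5039691}{27431183} \approx -0.18372$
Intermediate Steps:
$o{\left(k \right)} = \frac{7}{-3 + k}$
$q = -153600$ ($q = 32 \cdot 25 \cdot 12 \left(-16\right) = 800 \left(-192\right) = -153600$)
$\frac{22804 + o{\left(224 \right)}}{29477 + q} = \frac{22804 + \frac{7}{-3 + 224}}{29477 - 153600} = \frac{22804 + \frac{7}{221}}{-124123} = \left(22804 + 7 \cdot \frac{1}{221}\right) \left(- \frac{1}{124123}\right) = \left(22804 + \frac{7}{221}\right) \left(- \frac{1}{124123}\right) = \frac{5039691}{221} \left(- \frac{1}{124123}\right) = - \frac{5039691}{27431183}$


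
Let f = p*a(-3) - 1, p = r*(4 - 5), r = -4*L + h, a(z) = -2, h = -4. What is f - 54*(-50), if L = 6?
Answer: 2643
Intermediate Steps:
r = -28 (r = -4*6 - 4 = -24 - 4 = -28)
p = 28 (p = -28*(4 - 5) = -28*(-1) = 28)
f = -57 (f = 28*(-2) - 1 = -56 - 1 = -57)
f - 54*(-50) = -57 - 54*(-50) = -57 + 2700 = 2643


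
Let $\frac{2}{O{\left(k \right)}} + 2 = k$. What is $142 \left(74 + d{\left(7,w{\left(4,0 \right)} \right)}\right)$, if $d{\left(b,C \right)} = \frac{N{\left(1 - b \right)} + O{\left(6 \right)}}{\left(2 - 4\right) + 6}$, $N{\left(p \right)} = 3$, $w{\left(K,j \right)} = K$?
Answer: $\frac{42529}{4} \approx 10632.0$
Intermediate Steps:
$O{\left(k \right)} = \frac{2}{-2 + k}$
$d{\left(b,C \right)} = \frac{7}{8}$ ($d{\left(b,C \right)} = \frac{3 + \frac{2}{-2 + 6}}{\left(2 - 4\right) + 6} = \frac{3 + \frac{2}{4}}{-2 + 6} = \frac{3 + 2 \cdot \frac{1}{4}}{4} = \left(3 + \frac{1}{2}\right) \frac{1}{4} = \frac{7}{2} \cdot \frac{1}{4} = \frac{7}{8}$)
$142 \left(74 + d{\left(7,w{\left(4,0 \right)} \right)}\right) = 142 \left(74 + \frac{7}{8}\right) = 142 \cdot \frac{599}{8} = \frac{42529}{4}$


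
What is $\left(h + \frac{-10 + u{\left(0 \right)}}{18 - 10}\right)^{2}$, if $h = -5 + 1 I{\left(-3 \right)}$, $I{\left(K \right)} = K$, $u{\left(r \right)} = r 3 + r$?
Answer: $\frac{1369}{16} \approx 85.563$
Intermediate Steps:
$u{\left(r \right)} = 4 r$ ($u{\left(r \right)} = 3 r + r = 4 r$)
$h = -8$ ($h = -5 + 1 \left(-3\right) = -5 - 3 = -8$)
$\left(h + \frac{-10 + u{\left(0 \right)}}{18 - 10}\right)^{2} = \left(-8 + \frac{-10 + 4 \cdot 0}{18 - 10}\right)^{2} = \left(-8 + \frac{-10 + 0}{8}\right)^{2} = \left(-8 - \frac{5}{4}\right)^{2} = \left(- \frac{37}{4}\right)^{2} = \frac{1369}{16}$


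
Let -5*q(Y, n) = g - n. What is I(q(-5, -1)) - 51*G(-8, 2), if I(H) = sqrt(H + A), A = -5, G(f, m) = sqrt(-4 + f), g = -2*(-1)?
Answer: 2*I*(sqrt(35) - 255*sqrt(3))/5 ≈ -174.3*I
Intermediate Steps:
g = 2
q(Y, n) = -2/5 + n/5 (q(Y, n) = -(2 - n)/5 = -2/5 + n/5)
I(H) = sqrt(-5 + H) (I(H) = sqrt(H - 5) = sqrt(-5 + H))
I(q(-5, -1)) - 51*G(-8, 2) = sqrt(-5 + (-2/5 + (1/5)*(-1))) - 51*sqrt(-4 - 8) = sqrt(-5 + (-2/5 - 1/5)) - 102*I*sqrt(3) = sqrt(-5 - 3/5) - 102*I*sqrt(3) = sqrt(-28/5) - 102*I*sqrt(3) = 2*I*sqrt(35)/5 - 102*I*sqrt(3) = -102*I*sqrt(3) + 2*I*sqrt(35)/5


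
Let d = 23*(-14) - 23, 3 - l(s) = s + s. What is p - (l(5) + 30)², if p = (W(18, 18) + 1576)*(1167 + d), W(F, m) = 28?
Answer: 1317959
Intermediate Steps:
l(s) = 3 - 2*s (l(s) = 3 - (s + s) = 3 - 2*s)
d = -345 (d = -322 - 23 = -345)
p = 1318488 (p = (28 + 1576)*(1167 - 345) = 1604*822 = 1318488)
p - (l(5) + 30)² = 1318488 - ((3 - 2*5) + 30)² = 1318488 - ((3 - 10) + 30)² = 1318488 - (-7 + 30)² = 1318488 - 1*23² = 1318488 - 1*529 = 1318488 - 529 = 1317959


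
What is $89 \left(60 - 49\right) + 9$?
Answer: $988$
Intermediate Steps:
$89 \left(60 - 49\right) + 9 = 89 \cdot 11 + 9 = 979 + 9 = 988$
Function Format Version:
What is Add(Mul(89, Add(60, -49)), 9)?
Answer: 988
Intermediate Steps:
Add(Mul(89, Add(60, -49)), 9) = Add(Mul(89, 11), 9) = Add(979, 9) = 988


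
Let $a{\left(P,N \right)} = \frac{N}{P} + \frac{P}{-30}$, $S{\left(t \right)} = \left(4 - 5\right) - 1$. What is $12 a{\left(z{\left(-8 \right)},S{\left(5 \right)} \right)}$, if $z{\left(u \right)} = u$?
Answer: $\frac{31}{5} \approx 6.2$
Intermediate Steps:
$S{\left(t \right)} = -2$ ($S{\left(t \right)} = -1 - 1 = -2$)
$a{\left(P,N \right)} = - \frac{P}{30} + \frac{N}{P}$ ($a{\left(P,N \right)} = \frac{N}{P} + P \left(- \frac{1}{30}\right) = \frac{N}{P} - \frac{P}{30} = - \frac{P}{30} + \frac{N}{P}$)
$12 a{\left(z{\left(-8 \right)},S{\left(5 \right)} \right)} = 12 \left(\left(- \frac{1}{30}\right) \left(-8\right) - \frac{2}{-8}\right) = 12 \left(\frac{4}{15} - - \frac{1}{4}\right) = 12 \left(\frac{4}{15} + \frac{1}{4}\right) = 12 \cdot \frac{31}{60} = \frac{31}{5}$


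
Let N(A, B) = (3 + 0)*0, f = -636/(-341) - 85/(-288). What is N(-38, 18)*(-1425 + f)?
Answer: 0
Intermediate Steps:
f = 212153/98208 (f = -636*(-1/341) - 85*(-1/288) = 636/341 + 85/288 = 212153/98208 ≈ 2.1602)
N(A, B) = 0 (N(A, B) = 3*0 = 0)
N(-38, 18)*(-1425 + f) = 0*(-1425 + 212153/98208) = 0*(-139734247/98208) = 0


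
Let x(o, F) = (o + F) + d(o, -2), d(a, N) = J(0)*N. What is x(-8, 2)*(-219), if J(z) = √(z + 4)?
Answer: 2190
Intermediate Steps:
J(z) = √(4 + z)
d(a, N) = 2*N (d(a, N) = √(4 + 0)*N = √4*N = 2*N)
x(o, F) = -4 + F + o (x(o, F) = (o + F) + 2*(-2) = (F + o) - 4 = -4 + F + o)
x(-8, 2)*(-219) = (-4 + 2 - 8)*(-219) = -10*(-219) = 2190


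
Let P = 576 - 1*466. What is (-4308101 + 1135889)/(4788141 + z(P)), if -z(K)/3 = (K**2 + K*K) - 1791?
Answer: -176234/262273 ≈ -0.67195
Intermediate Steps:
P = 110 (P = 576 - 466 = 110)
z(K) = 5373 - 6*K**2 (z(K) = -3*((K**2 + K*K) - 1791) = -3*((K**2 + K**2) - 1791) = -3*(2*K**2 - 1791) = -3*(-1791 + 2*K**2) = 5373 - 6*K**2)
(-4308101 + 1135889)/(4788141 + z(P)) = (-4308101 + 1135889)/(4788141 + (5373 - 6*110**2)) = -3172212/(4788141 + (5373 - 6*12100)) = -3172212/(4788141 + (5373 - 72600)) = -3172212/(4788141 - 67227) = -3172212/4720914 = -3172212*1/4720914 = -176234/262273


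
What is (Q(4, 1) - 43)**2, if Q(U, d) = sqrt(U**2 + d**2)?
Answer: (43 - sqrt(17))**2 ≈ 1511.4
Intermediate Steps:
(Q(4, 1) - 43)**2 = (sqrt(4**2 + 1**2) - 43)**2 = (sqrt(16 + 1) - 43)**2 = (sqrt(17) - 43)**2 = (-43 + sqrt(17))**2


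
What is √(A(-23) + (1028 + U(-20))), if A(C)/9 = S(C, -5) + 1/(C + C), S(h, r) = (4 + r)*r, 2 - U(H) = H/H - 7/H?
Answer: √56785735/230 ≈ 32.764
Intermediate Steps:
U(H) = 1 + 7/H (U(H) = 2 - (H/H - 7/H) = 2 - (1 - 7/H) = 2 + (-1 + 7/H) = 1 + 7/H)
S(h, r) = r*(4 + r)
A(C) = 45 + 9/(2*C) (A(C) = 9*(-5*(4 - 5) + 1/(C + C)) = 9*(-5*(-1) + 1/(2*C)) = 9*(5 + 1/(2*C)) = 45 + 9/(2*C))
√(A(-23) + (1028 + U(-20))) = √((45 + (9/2)/(-23)) + (1028 + (7 - 20)/(-20))) = √((45 + (9/2)*(-1/23)) + (1028 - 1/20*(-13))) = √((45 - 9/46) + (1028 + 13/20)) = √(2061/46 + 20573/20) = √(493789/460) = √56785735/230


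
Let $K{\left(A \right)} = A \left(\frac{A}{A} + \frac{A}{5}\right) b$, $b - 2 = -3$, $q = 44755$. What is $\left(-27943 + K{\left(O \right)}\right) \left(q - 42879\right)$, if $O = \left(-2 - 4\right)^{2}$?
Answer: $- \frac{264874316}{5} \approx -5.2975 \cdot 10^{7}$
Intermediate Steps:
$b = -1$ ($b = 2 - 3 = -1$)
$O = 36$ ($O = \left(-6\right)^{2} = 36$)
$K{\left(A \right)} = - A \left(1 + \frac{A}{5}\right)$ ($K{\left(A \right)} = A \left(\frac{A}{A} + \frac{A}{5}\right) \left(-1\right) = A \left(1 + A \frac{1}{5}\right) \left(-1\right) = A \left(1 + \frac{A}{5}\right) \left(-1\right) = - A \left(1 + \frac{A}{5}\right)$)
$\left(-27943 + K{\left(O \right)}\right) \left(q - 42879\right) = \left(-27943 - \frac{36 \left(5 + 36\right)}{5}\right) \left(44755 - 42879\right) = \left(-27943 - \frac{36}{5} \cdot 41\right) 1876 = \left(-27943 - \frac{1476}{5}\right) 1876 = \left(- \frac{141191}{5}\right) 1876 = - \frac{264874316}{5}$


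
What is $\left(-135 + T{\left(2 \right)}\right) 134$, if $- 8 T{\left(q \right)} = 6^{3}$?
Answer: $-21708$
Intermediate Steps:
$T{\left(q \right)} = -27$ ($T{\left(q \right)} = - \frac{6^{3}}{8} = \left(- \frac{1}{8}\right) 216 = -27$)
$\left(-135 + T{\left(2 \right)}\right) 134 = \left(-135 - 27\right) 134 = \left(-162\right) 134 = -21708$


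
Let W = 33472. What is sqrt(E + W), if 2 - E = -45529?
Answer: sqrt(79003) ≈ 281.07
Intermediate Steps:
E = 45531 (E = 2 - 1*(-45529) = 2 + 45529 = 45531)
sqrt(E + W) = sqrt(45531 + 33472) = sqrt(79003)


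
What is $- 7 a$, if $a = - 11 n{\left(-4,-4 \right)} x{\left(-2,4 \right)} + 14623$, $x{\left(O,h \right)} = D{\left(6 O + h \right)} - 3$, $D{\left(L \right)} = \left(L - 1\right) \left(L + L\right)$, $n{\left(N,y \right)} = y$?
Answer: $-145789$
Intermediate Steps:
$D{\left(L \right)} = 2 L \left(-1 + L\right)$ ($D{\left(L \right)} = \left(-1 + L\right) 2 L = 2 L \left(-1 + L\right)$)
$x{\left(O,h \right)} = -3 + 2 \left(h + 6 O\right) \left(-1 + h + 6 O\right)$ ($x{\left(O,h \right)} = 2 \left(6 O + h\right) \left(-1 + \left(6 O + h\right)\right) - 3 = 2 \left(h + 6 O\right) \left(-1 + \left(h + 6 O\right)\right) - 3 = 2 \left(h + 6 O\right) \left(-1 + h + 6 O\right) - 3 = -3 + 2 \left(h + 6 O\right) \left(-1 + h + 6 O\right)$)
$a = 20827$ ($a = \left(-11\right) \left(-4\right) \left(-3 + 2 \left(4 + 6 \left(-2\right)\right) \left(-1 + 4 + 6 \left(-2\right)\right)\right) + 14623 = 44 \left(-3 + 2 \left(4 - 12\right) \left(-1 + 4 - 12\right)\right) + 14623 = 44 \left(-3 + 2 \left(-8\right) \left(-9\right)\right) + 14623 = 44 \left(-3 + 144\right) + 14623 = 44 \cdot 141 + 14623 = 6204 + 14623 = 20827$)
$- 7 a = \left(-7\right) 20827 = -145789$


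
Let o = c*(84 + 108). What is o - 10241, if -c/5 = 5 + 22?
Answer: -36161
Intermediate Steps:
c = -135 (c = -5*(5 + 22) = -5*27 = -135)
o = -25920 (o = -135*(84 + 108) = -135*192 = -25920)
o - 10241 = -25920 - 10241 = -36161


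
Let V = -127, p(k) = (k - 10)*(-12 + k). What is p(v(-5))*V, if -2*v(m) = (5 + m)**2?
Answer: -15240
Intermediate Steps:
v(m) = -(5 + m)**2/2
p(k) = (-12 + k)*(-10 + k) (p(k) = (-10 + k)*(-12 + k) = (-12 + k)*(-10 + k))
p(v(-5))*V = (120 + (-(5 - 5)**2/2)**2 - (-11)*(5 - 5)**2)*(-127) = (120 + (-1/2*0**2)**2 - (-11)*0**2)*(-127) = (120 + (-1/2*0)**2 - (-11)*0)*(-127) = (120 + 0**2 - 22*0)*(-127) = (120 + 0 + 0)*(-127) = 120*(-127) = -15240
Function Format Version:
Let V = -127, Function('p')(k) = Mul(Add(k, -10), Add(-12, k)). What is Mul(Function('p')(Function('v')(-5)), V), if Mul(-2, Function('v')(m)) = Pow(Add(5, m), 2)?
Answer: -15240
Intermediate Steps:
Function('v')(m) = Mul(Rational(-1, 2), Pow(Add(5, m), 2))
Function('p')(k) = Mul(Add(-12, k), Add(-10, k)) (Function('p')(k) = Mul(Add(-10, k), Add(-12, k)) = Mul(Add(-12, k), Add(-10, k)))
Mul(Function('p')(Function('v')(-5)), V) = Mul(Add(120, Pow(Mul(Rational(-1, 2), Pow(Add(5, -5), 2)), 2), Mul(-22, Mul(Rational(-1, 2), Pow(Add(5, -5), 2)))), -127) = Mul(Add(120, Pow(Mul(Rational(-1, 2), Pow(0, 2)), 2), Mul(-22, Mul(Rational(-1, 2), Pow(0, 2)))), -127) = Mul(Add(120, Pow(Mul(Rational(-1, 2), 0), 2), Mul(-22, Mul(Rational(-1, 2), 0))), -127) = Mul(Add(120, Pow(0, 2), Mul(-22, 0)), -127) = Mul(Add(120, 0, 0), -127) = Mul(120, -127) = -15240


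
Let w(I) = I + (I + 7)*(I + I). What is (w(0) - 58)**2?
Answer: 3364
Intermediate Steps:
w(I) = I + 2*I*(7 + I) (w(I) = I + (7 + I)*(2*I) = I + 2*I*(7 + I))
(w(0) - 58)**2 = (0*(15 + 2*0) - 58)**2 = (0*(15 + 0) - 58)**2 = (0*15 - 58)**2 = (0 - 58)**2 = (-58)**2 = 3364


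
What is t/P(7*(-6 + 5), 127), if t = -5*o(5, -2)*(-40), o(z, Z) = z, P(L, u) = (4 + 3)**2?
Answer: 1000/49 ≈ 20.408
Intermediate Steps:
P(L, u) = 49 (P(L, u) = 7**2 = 49)
t = 1000 (t = -5*5*(-40) = -25*(-40) = 1000)
t/P(7*(-6 + 5), 127) = 1000/49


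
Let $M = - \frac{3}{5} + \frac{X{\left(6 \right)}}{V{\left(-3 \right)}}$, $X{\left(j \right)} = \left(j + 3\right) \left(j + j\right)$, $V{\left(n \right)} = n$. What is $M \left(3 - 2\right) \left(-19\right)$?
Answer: $\frac{3477}{5} \approx 695.4$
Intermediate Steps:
$X{\left(j \right)} = 2 j \left(3 + j\right)$ ($X{\left(j \right)} = \left(3 + j\right) 2 j = 2 j \left(3 + j\right)$)
$M = - \frac{183}{5}$ ($M = - \frac{3}{5} + \frac{2 \cdot 6 \left(3 + 6\right)}{-3} = \left(-3\right) \frac{1}{5} + 2 \cdot 6 \cdot 9 \left(- \frac{1}{3}\right) = - \frac{3}{5} + 108 \left(- \frac{1}{3}\right) = - \frac{3}{5} - 36 = - \frac{183}{5} \approx -36.6$)
$M \left(3 - 2\right) \left(-19\right) = - \frac{183 \left(3 - 2\right)}{5} \left(-19\right) = \left(- \frac{183}{5}\right) 1 \left(-19\right) = \left(- \frac{183}{5}\right) \left(-19\right) = \frac{3477}{5}$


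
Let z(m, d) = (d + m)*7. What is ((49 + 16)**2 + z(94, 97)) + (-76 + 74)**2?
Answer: 5566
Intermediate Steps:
z(m, d) = 7*d + 7*m
((49 + 16)**2 + z(94, 97)) + (-76 + 74)**2 = ((49 + 16)**2 + (7*97 + 7*94)) + (-76 + 74)**2 = (65**2 + (679 + 658)) + (-2)**2 = (4225 + 1337) + 4 = 5562 + 4 = 5566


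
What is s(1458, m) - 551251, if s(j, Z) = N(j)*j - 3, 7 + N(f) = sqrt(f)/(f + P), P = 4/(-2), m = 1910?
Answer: -561460 + 19683*sqrt(2)/728 ≈ -5.6142e+5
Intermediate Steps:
P = -2 (P = 4*(-1/2) = -2)
N(f) = -7 + sqrt(f)/(-2 + f) (N(f) = -7 + sqrt(f)/(f - 2) = -7 + sqrt(f)/(-2 + f))
s(j, Z) = -3 + j*(14 + sqrt(j) - 7*j)/(-2 + j) (s(j, Z) = ((14 + sqrt(j) - 7*j)/(-2 + j))*j - 3 = j*(14 + sqrt(j) - 7*j)/(-2 + j) - 3 = -3 + j*(14 + sqrt(j) - 7*j)/(-2 + j))
s(1458, m) - 551251 = (6 + 1458**(3/2) - 7*1458**2 + 11*1458)/(-2 + 1458) - 551251 = (6 + 39366*sqrt(2) - 7*2125764 + 16038)/1456 - 551251 = (6 + 39366*sqrt(2) - 14880348 + 16038)/1456 - 551251 = (-14864304 + 39366*sqrt(2))/1456 - 551251 = (-10209 + 19683*sqrt(2)/728) - 551251 = -561460 + 19683*sqrt(2)/728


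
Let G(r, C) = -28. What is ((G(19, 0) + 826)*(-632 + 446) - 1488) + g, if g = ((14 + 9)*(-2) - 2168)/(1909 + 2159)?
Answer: -33881139/226 ≈ -1.4992e+5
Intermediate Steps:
g = -123/226 (g = (23*(-2) - 2168)/4068 = (-46 - 2168)*(1/4068) = -2214*1/4068 = -123/226 ≈ -0.54425)
((G(19, 0) + 826)*(-632 + 446) - 1488) + g = ((-28 + 826)*(-632 + 446) - 1488) - 123/226 = (798*(-186) - 1488) - 123/226 = (-148428 - 1488) - 123/226 = -149916 - 123/226 = -33881139/226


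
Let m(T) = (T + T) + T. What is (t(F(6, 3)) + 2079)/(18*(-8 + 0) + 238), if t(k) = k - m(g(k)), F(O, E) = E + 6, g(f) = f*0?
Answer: 1044/47 ≈ 22.213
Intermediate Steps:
g(f) = 0
F(O, E) = 6 + E
m(T) = 3*T (m(T) = 2*T + T = 3*T)
t(k) = k (t(k) = k - 3*0 = k - 1*0 = k + 0 = k)
(t(F(6, 3)) + 2079)/(18*(-8 + 0) + 238) = ((6 + 3) + 2079)/(18*(-8 + 0) + 238) = (9 + 2079)/(18*(-8) + 238) = 2088/(-144 + 238) = 2088/94 = 2088*(1/94) = 1044/47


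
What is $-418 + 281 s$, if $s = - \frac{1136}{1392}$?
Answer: $- \frac{56317}{87} \approx -647.32$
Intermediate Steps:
$s = - \frac{71}{87}$ ($s = \left(-1136\right) \frac{1}{1392} = - \frac{71}{87} \approx -0.81609$)
$-418 + 281 s = -418 + 281 \left(- \frac{71}{87}\right) = -418 - \frac{19951}{87} = - \frac{56317}{87}$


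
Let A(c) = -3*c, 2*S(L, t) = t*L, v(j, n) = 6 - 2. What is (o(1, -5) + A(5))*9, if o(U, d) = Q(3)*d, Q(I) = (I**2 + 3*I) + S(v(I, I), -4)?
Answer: -585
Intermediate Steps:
v(j, n) = 4
S(L, t) = L*t/2 (S(L, t) = (t*L)/2 = (L*t)/2 = L*t/2)
Q(I) = -8 + I**2 + 3*I (Q(I) = (I**2 + 3*I) + (1/2)*4*(-4) = (I**2 + 3*I) - 8 = -8 + I**2 + 3*I)
o(U, d) = 10*d (o(U, d) = (-8 + 3**2 + 3*3)*d = (-8 + 9 + 9)*d = 10*d)
(o(1, -5) + A(5))*9 = (10*(-5) - 3*5)*9 = (-50 - 15)*9 = -65*9 = -585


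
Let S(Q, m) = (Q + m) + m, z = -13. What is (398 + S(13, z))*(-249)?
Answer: -95865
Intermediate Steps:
S(Q, m) = Q + 2*m
(398 + S(13, z))*(-249) = (398 + (13 + 2*(-13)))*(-249) = (398 + (13 - 26))*(-249) = (398 - 13)*(-249) = 385*(-249) = -95865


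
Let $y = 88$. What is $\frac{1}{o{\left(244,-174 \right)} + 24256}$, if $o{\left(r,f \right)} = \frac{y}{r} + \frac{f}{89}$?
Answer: $\frac{5429}{131677168} \approx 4.123 \cdot 10^{-5}$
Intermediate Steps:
$o{\left(r,f \right)} = \frac{88}{r} + \frac{f}{89}$
$\frac{1}{o{\left(244,-174 \right)} + 24256} = \frac{1}{\left(\frac{88}{244} + \frac{1}{89} \left(-174\right)\right) + 24256} = \frac{1}{\left(88 \cdot \frac{1}{244} - \frac{174}{89}\right) + 24256} = \frac{1}{\left(\frac{22}{61} - \frac{174}{89}\right) + 24256} = \frac{1}{- \frac{8656}{5429} + 24256} = \frac{1}{\frac{131677168}{5429}} = \frac{5429}{131677168}$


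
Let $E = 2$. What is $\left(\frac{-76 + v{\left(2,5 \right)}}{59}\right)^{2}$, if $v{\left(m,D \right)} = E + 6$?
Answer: $\frac{4624}{3481} \approx 1.3284$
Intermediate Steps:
$v{\left(m,D \right)} = 8$ ($v{\left(m,D \right)} = 2 + 6 = 8$)
$\left(\frac{-76 + v{\left(2,5 \right)}}{59}\right)^{2} = \left(\frac{-76 + 8}{59}\right)^{2} = \left(\left(-68\right) \frac{1}{59}\right)^{2} = \left(- \frac{68}{59}\right)^{2} = \frac{4624}{3481}$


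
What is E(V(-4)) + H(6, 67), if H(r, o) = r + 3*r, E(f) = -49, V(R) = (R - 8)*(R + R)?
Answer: -25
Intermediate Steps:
V(R) = 2*R*(-8 + R) (V(R) = (-8 + R)*(2*R) = 2*R*(-8 + R))
H(r, o) = 4*r
E(V(-4)) + H(6, 67) = -49 + 4*6 = -49 + 24 = -25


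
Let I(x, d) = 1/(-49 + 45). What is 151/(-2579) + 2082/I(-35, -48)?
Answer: -21478063/2579 ≈ -8328.1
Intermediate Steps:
I(x, d) = -¼ (I(x, d) = 1/(-4) = -¼)
151/(-2579) + 2082/I(-35, -48) = 151/(-2579) + 2082/(-¼) = 151*(-1/2579) + 2082*(-4) = -151/2579 - 8328 = -21478063/2579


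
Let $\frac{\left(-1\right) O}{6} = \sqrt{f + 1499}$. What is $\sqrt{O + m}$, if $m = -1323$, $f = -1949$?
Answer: $3 \sqrt{-147 - 10 i \sqrt{2}} \approx 1.7476 - 36.415 i$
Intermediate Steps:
$O = - 90 i \sqrt{2}$ ($O = - 6 \sqrt{-1949 + 1499} = - 6 \sqrt{-450} = - 6 \cdot 15 i \sqrt{2} = - 90 i \sqrt{2} \approx - 127.28 i$)
$\sqrt{O + m} = \sqrt{- 90 i \sqrt{2} - 1323} = \sqrt{-1323 - 90 i \sqrt{2}}$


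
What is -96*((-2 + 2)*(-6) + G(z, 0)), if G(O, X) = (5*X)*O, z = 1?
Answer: 0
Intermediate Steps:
G(O, X) = 5*O*X
-96*((-2 + 2)*(-6) + G(z, 0)) = -96*((-2 + 2)*(-6) + 5*1*0) = -96*(0*(-6) + 0) = -96*(0 + 0) = -96*0 = 0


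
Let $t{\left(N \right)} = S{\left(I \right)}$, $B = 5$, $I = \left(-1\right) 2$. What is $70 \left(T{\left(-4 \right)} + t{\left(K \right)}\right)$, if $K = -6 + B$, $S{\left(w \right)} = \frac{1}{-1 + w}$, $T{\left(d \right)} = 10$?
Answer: $\frac{2030}{3} \approx 676.67$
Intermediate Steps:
$I = -2$
$K = -1$ ($K = -6 + 5 = -1$)
$t{\left(N \right)} = - \frac{1}{3}$ ($t{\left(N \right)} = \frac{1}{-1 - 2} = \frac{1}{-3} = - \frac{1}{3}$)
$70 \left(T{\left(-4 \right)} + t{\left(K \right)}\right) = 70 \left(10 - \frac{1}{3}\right) = 70 \cdot \frac{29}{3} = \frac{2030}{3}$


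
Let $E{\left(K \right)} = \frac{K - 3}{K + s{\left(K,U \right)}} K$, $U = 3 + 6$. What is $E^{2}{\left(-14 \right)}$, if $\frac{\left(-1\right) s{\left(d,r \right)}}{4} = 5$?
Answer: $49$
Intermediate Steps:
$U = 9$
$s{\left(d,r \right)} = -20$ ($s{\left(d,r \right)} = \left(-4\right) 5 = -20$)
$E{\left(K \right)} = \frac{K \left(-3 + K\right)}{-20 + K}$ ($E{\left(K \right)} = \frac{K - 3}{K - 20} K = \frac{-3 + K}{-20 + K} K = \frac{K \left(-3 + K\right)}{-20 + K}$)
$E^{2}{\left(-14 \right)} = \left(- \frac{14 \left(-3 - 14\right)}{-20 - 14}\right)^{2} = \left(\left(-14\right) \frac{1}{-34} \left(-17\right)\right)^{2} = \left(\left(-14\right) \left(- \frac{1}{34}\right) \left(-17\right)\right)^{2} = \left(-7\right)^{2} = 49$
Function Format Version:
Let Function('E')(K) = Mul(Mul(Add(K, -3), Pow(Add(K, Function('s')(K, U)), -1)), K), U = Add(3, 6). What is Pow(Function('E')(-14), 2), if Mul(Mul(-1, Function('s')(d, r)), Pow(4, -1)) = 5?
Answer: 49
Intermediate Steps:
U = 9
Function('s')(d, r) = -20 (Function('s')(d, r) = Mul(-4, 5) = -20)
Function('E')(K) = Mul(K, Pow(Add(-20, K), -1), Add(-3, K)) (Function('E')(K) = Mul(Mul(Add(K, -3), Pow(Add(K, -20), -1)), K) = Mul(Mul(Add(-3, K), Pow(Add(-20, K), -1)), K) = Mul(Mul(Pow(Add(-20, K), -1), Add(-3, K)), K) = Mul(K, Pow(Add(-20, K), -1), Add(-3, K)))
Pow(Function('E')(-14), 2) = Pow(Mul(-14, Pow(Add(-20, -14), -1), Add(-3, -14)), 2) = Pow(Mul(-14, Pow(-34, -1), -17), 2) = Pow(Mul(-14, Rational(-1, 34), -17), 2) = Pow(-7, 2) = 49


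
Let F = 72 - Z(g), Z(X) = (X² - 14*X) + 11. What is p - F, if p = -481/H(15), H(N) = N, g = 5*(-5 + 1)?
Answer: 8804/15 ≈ 586.93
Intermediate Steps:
g = -20 (g = 5*(-4) = -20)
Z(X) = 11 + X² - 14*X
F = -619 (F = 72 - (11 + (-20)² - 14*(-20)) = 72 - (11 + 400 + 280) = 72 - 1*691 = 72 - 691 = -619)
p = -481/15 ≈ -32.067
p - F = -481/15 - 1*(-619) = -481/15 + 619 = 8804/15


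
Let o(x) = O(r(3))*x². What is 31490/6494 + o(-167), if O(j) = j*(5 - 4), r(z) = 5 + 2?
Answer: 633904826/3247 ≈ 1.9523e+5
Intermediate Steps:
r(z) = 7
O(j) = j (O(j) = j*1 = j)
o(x) = 7*x²
31490/6494 + o(-167) = 31490/6494 + 7*(-167)² = 31490*(1/6494) + 7*27889 = 15745/3247 + 195223 = 633904826/3247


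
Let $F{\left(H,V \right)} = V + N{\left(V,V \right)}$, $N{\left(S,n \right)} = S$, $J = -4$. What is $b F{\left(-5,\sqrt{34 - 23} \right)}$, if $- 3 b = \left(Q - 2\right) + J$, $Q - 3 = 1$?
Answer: $\frac{4 \sqrt{11}}{3} \approx 4.4222$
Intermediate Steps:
$Q = 4$ ($Q = 3 + 1 = 4$)
$b = \frac{2}{3}$ ($b = - \frac{\left(4 - 2\right) - 4}{3} = - \frac{2 - 4}{3} = \left(- \frac{1}{3}\right) \left(-2\right) = \frac{2}{3} \approx 0.66667$)
$F{\left(H,V \right)} = 2 V$ ($F{\left(H,V \right)} = V + V = 2 V$)
$b F{\left(-5,\sqrt{34 - 23} \right)} = \frac{2 \cdot 2 \sqrt{34 - 23}}{3} = \frac{2 \cdot 2 \sqrt{11}}{3} = \frac{4 \sqrt{11}}{3}$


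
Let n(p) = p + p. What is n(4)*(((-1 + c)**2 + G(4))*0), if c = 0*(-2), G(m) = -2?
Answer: 0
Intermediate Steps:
c = 0
n(p) = 2*p
n(4)*(((-1 + c)**2 + G(4))*0) = (2*4)*(((-1 + 0)**2 - 2)*0) = 8*(((-1)**2 - 2)*0) = 8*((1 - 2)*0) = 8*(-1*0) = 8*0 = 0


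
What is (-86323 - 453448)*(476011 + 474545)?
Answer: -513082562676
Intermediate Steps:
(-86323 - 453448)*(476011 + 474545) = -539771*950556 = -513082562676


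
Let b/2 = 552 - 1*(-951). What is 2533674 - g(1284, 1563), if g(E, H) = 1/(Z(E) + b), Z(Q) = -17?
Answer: 7573151585/2989 ≈ 2.5337e+6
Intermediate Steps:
b = 3006 (b = 2*(552 - 1*(-951)) = 2*(552 + 951) = 2*1503 = 3006)
g(E, H) = 1/2989 (g(E, H) = 1/(-17 + 3006) = 1/2989)
2533674 - g(1284, 1563) = 2533674 - 1*1/2989 = 2533674 - 1/2989 = 7573151585/2989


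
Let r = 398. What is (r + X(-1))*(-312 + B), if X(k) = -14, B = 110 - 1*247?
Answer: -172416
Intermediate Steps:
B = -137 (B = 110 - 247 = -137)
(r + X(-1))*(-312 + B) = (398 - 14)*(-312 - 137) = 384*(-449) = -172416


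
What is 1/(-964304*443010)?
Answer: -1/427196315040 ≈ -2.3408e-12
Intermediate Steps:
1/(-964304*443010) = -1/964304*1/443010 = -1/427196315040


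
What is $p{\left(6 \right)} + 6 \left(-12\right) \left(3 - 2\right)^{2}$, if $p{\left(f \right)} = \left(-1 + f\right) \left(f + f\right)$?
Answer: $-12$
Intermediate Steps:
$p{\left(f \right)} = 2 f \left(-1 + f\right)$ ($p{\left(f \right)} = \left(-1 + f\right) 2 f = 2 f \left(-1 + f\right)$)
$p{\left(6 \right)} + 6 \left(-12\right) \left(3 - 2\right)^{2} = 2 \cdot 6 \left(-1 + 6\right) + 6 \left(-12\right) \left(3 - 2\right)^{2} = 2 \cdot 6 \cdot 5 - 72 \cdot 1^{2} = 60 - 72 = -12$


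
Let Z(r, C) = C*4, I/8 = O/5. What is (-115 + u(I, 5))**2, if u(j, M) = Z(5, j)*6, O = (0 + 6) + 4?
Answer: 72361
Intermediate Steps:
O = 10 (O = 6 + 4 = 10)
I = 16 (I = 8*(10/5) = 8*(10*(1/5)) = 8*2 = 16)
Z(r, C) = 4*C
u(j, M) = 24*j (u(j, M) = (4*j)*6 = 24*j)
(-115 + u(I, 5))**2 = (-115 + 24*16)**2 = (-115 + 384)**2 = 269**2 = 72361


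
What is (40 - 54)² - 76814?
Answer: -76618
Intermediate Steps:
(40 - 54)² - 76814 = (-14)² - 76814 = 196 - 76814 = -76618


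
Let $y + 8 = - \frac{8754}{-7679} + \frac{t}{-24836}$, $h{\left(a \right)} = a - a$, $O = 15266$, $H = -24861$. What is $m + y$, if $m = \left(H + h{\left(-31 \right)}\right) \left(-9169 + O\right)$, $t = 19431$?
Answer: $- \frac{4129743604013915}{27245092} \approx -1.5158 \cdot 10^{8}$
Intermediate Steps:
$h{\left(a \right)} = 0$
$y = - \frac{208217351}{27245092}$ ($y = -8 + \left(- \frac{8754}{-7679} + \frac{19431}{-24836}\right) = -8 + \left(\left(-8754\right) \left(- \frac{1}{7679}\right) + 19431 \left(- \frac{1}{24836}\right)\right) = -8 + \left(\frac{8754}{7679} - \frac{19431}{24836}\right) = -8 + \frac{9743385}{27245092} = - \frac{208217351}{27245092} \approx -7.6424$)
$m = -151577517$ ($m = \left(-24861 + 0\right) \left(-9169 + 15266\right) = \left(-24861\right) 6097 = -151577517$)
$m + y = -151577517 - \frac{208217351}{27245092} = - \frac{4129743604013915}{27245092}$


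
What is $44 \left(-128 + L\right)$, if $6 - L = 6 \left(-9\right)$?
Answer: $-2992$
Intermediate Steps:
$L = 60$ ($L = 6 - 6 \left(-9\right) = 6 - -54 = 6 + 54 = 60$)
$44 \left(-128 + L\right) = 44 \left(-128 + 60\right) = 44 \left(-68\right) = -2992$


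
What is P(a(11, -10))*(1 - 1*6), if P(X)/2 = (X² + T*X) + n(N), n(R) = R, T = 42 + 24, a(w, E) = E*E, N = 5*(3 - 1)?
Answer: -166100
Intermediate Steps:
N = 10 (N = 5*2 = 10)
a(w, E) = E²
T = 66
P(X) = 20 + 2*X² + 132*X (P(X) = 2*((X² + 66*X) + 10) = 2*(10 + X² + 66*X) = 20 + 2*X² + 132*X)
P(a(11, -10))*(1 - 1*6) = (20 + 2*((-10)²)² + 132*(-10)²)*(1 - 1*6) = (20 + 2*100² + 132*100)*(1 - 6) = (20 + 2*10000 + 13200)*(-5) = (20 + 20000 + 13200)*(-5) = 33220*(-5) = -166100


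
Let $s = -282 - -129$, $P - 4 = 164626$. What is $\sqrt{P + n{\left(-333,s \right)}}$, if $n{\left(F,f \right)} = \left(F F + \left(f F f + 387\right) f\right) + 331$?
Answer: $6 \sqrt{33135605} \approx 34538.0$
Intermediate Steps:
$P = 164630$ ($P = 4 + 164626 = 164630$)
$s = -153$ ($s = -282 + 129 = -153$)
$n{\left(F,f \right)} = 331 + F^{2} + f \left(387 + F f^{2}\right)$ ($n{\left(F,f \right)} = \left(F^{2} + \left(F f f + 387\right) f\right) + 331 = \left(F^{2} + \left(F f^{2} + 387\right) f\right) + 331 = \left(F^{2} + \left(387 + F f^{2}\right) f\right) + 331 = \left(F^{2} + f \left(387 + F f^{2}\right)\right) + 331 = 331 + F^{2} + f \left(387 + F f^{2}\right)$)
$\sqrt{P + n{\left(-333,s \right)}} = \sqrt{164630 + \left(331 + \left(-333\right)^{2} + 387 \left(-153\right) - 333 \left(-153\right)^{3}\right)} = \sqrt{164630 + \left(331 + 110889 - 59211 - -1192665141\right)} = \sqrt{164630 + \left(331 + 110889 - 59211 + 1192665141\right)} = \sqrt{164630 + 1192717150} = \sqrt{1192881780} = 6 \sqrt{33135605}$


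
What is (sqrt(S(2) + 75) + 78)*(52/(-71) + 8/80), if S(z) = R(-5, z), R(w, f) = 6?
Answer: -39063/710 ≈ -55.018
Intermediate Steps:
S(z) = 6
(sqrt(S(2) + 75) + 78)*(52/(-71) + 8/80) = (sqrt(6 + 75) + 78)*(52/(-71) + 8/80) = (sqrt(81) + 78)*(52*(-1/71) + 8*(1/80)) = (9 + 78)*(-52/71 + 1/10) = 87*(-449/710) = -39063/710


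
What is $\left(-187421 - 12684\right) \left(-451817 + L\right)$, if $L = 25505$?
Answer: $85307162760$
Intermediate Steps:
$\left(-187421 - 12684\right) \left(-451817 + L\right) = \left(-187421 - 12684\right) \left(-451817 + 25505\right) = \left(-200105\right) \left(-426312\right) = 85307162760$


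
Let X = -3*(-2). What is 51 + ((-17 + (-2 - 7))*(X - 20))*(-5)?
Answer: -1769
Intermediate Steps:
X = 6
51 + ((-17 + (-2 - 7))*(X - 20))*(-5) = 51 + ((-17 + (-2 - 7))*(6 - 20))*(-5) = 51 + ((-17 - 9)*(-14))*(-5) = 51 - 26*(-14)*(-5) = 51 + 364*(-5) = 51 - 1820 = -1769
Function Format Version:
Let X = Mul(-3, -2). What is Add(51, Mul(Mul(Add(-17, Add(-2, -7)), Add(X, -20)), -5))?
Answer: -1769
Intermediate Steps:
X = 6
Add(51, Mul(Mul(Add(-17, Add(-2, -7)), Add(X, -20)), -5)) = Add(51, Mul(Mul(Add(-17, Add(-2, -7)), Add(6, -20)), -5)) = Add(51, Mul(Mul(Add(-17, -9), -14), -5)) = Add(51, Mul(Mul(-26, -14), -5)) = Add(51, Mul(364, -5)) = Add(51, -1820) = -1769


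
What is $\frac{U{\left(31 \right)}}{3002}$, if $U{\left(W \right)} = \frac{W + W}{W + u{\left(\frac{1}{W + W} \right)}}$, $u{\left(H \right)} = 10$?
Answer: $\frac{31}{61541} \approx 0.00050373$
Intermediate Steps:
$U{\left(W \right)} = \frac{2 W}{10 + W}$ ($U{\left(W \right)} = \frac{W + W}{W + 10} = \frac{2 W}{10 + W}$)
$\frac{U{\left(31 \right)}}{3002} = \frac{2 \cdot 31 \frac{1}{10 + 31}}{3002} = 2 \cdot 31 \cdot \frac{1}{41} \cdot \frac{1}{3002} = \frac{62}{41} \cdot \frac{1}{3002} = \frac{31}{61541}$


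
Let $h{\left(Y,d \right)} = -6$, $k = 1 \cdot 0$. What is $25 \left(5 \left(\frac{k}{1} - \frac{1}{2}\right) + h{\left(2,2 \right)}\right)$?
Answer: $- \frac{425}{2} \approx -212.5$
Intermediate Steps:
$k = 0$
$25 \left(5 \left(\frac{k}{1} - \frac{1}{2}\right) + h{\left(2,2 \right)}\right) = 25 \left(5 \left(\frac{0}{1} - \frac{1}{2}\right) - 6\right) = 25 \left(5 \left(0 \cdot 1 - \frac{1}{2}\right) - 6\right) = 25 \left(5 \left(0 - \frac{1}{2}\right) - 6\right) = 25 \left(5 \left(- \frac{1}{2}\right) - 6\right) = 25 \left(- \frac{5}{2} - 6\right) = 25 \left(- \frac{17}{2}\right) = - \frac{425}{2}$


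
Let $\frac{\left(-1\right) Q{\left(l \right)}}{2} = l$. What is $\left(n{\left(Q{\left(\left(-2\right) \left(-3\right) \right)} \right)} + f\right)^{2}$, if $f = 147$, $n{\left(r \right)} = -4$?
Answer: $20449$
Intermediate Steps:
$Q{\left(l \right)} = - 2 l$
$\left(n{\left(Q{\left(\left(-2\right) \left(-3\right) \right)} \right)} + f\right)^{2} = \left(-4 + 147\right)^{2} = 143^{2} = 20449$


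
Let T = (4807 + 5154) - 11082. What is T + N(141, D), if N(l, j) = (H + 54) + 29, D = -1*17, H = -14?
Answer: -1052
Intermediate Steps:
T = -1121 (T = 9961 - 11082 = -1121)
D = -17
N(l, j) = 69 (N(l, j) = (-14 + 54) + 29 = 40 + 29 = 69)
T + N(141, D) = -1121 + 69 = -1052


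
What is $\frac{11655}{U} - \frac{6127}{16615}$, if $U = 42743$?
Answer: $- \frac{68238536}{710174945} \approx -0.096087$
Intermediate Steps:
$\frac{11655}{U} - \frac{6127}{16615} = \frac{11655}{42743} - \frac{6127}{16615} = - \frac{68238536}{710174945}$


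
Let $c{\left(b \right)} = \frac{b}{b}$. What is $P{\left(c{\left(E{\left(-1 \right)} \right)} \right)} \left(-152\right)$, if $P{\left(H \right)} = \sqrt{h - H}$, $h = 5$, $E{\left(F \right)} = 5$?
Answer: $-304$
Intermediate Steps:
$c{\left(b \right)} = 1$
$P{\left(H \right)} = \sqrt{5 - H}$
$P{\left(c{\left(E{\left(-1 \right)} \right)} \right)} \left(-152\right) = \sqrt{5 - 1} \left(-152\right) = \sqrt{4} \left(-152\right) = 2 \left(-152\right) = -304$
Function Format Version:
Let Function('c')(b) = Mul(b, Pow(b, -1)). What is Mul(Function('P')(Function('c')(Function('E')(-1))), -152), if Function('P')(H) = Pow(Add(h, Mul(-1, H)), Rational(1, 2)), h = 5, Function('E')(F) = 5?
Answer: -304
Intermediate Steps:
Function('c')(b) = 1
Function('P')(H) = Pow(Add(5, Mul(-1, H)), Rational(1, 2))
Mul(Function('P')(Function('c')(Function('E')(-1))), -152) = Mul(Pow(Add(5, Mul(-1, 1)), Rational(1, 2)), -152) = Mul(Pow(Add(5, -1), Rational(1, 2)), -152) = Mul(Pow(4, Rational(1, 2)), -152) = Mul(2, -152) = -304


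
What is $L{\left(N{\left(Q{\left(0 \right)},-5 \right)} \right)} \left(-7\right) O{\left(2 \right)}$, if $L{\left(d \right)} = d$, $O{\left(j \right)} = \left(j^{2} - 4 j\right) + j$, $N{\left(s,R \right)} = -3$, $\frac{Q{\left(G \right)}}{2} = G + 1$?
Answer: $-42$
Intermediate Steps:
$Q{\left(G \right)} = 2 + 2 G$ ($Q{\left(G \right)} = 2 \left(G + 1\right) = 2 \left(1 + G\right) = 2 + 2 G$)
$O{\left(j \right)} = j^{2} - 3 j$
$L{\left(N{\left(Q{\left(0 \right)},-5 \right)} \right)} \left(-7\right) O{\left(2 \right)} = \left(-3\right) \left(-7\right) 2 \left(-3 + 2\right) = 21 \cdot 2 \left(-1\right) = 21 \left(-2\right) = -42$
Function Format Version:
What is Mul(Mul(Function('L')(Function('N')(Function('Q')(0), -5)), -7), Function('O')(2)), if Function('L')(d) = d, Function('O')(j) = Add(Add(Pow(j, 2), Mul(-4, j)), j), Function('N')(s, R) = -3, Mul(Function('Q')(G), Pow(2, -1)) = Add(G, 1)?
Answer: -42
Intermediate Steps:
Function('Q')(G) = Add(2, Mul(2, G)) (Function('Q')(G) = Mul(2, Add(G, 1)) = Mul(2, Add(1, G)) = Add(2, Mul(2, G)))
Function('O')(j) = Add(Pow(j, 2), Mul(-3, j))
Mul(Mul(Function('L')(Function('N')(Function('Q')(0), -5)), -7), Function('O')(2)) = Mul(Mul(-3, -7), Mul(2, Add(-3, 2))) = Mul(21, Mul(2, -1)) = Mul(21, -2) = -42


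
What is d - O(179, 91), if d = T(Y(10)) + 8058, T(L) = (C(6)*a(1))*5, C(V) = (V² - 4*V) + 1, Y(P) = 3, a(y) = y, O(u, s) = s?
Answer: 8032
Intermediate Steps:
C(V) = 1 + V² - 4*V
T(L) = 65 (T(L) = ((1 + 6² - 4*6)*1)*5 = ((1 + 36 - 24)*1)*5 = (13*1)*5 = 13*5 = 65)
d = 8123 (d = 65 + 8058 = 8123)
d - O(179, 91) = 8123 - 1*91 = 8123 - 91 = 8032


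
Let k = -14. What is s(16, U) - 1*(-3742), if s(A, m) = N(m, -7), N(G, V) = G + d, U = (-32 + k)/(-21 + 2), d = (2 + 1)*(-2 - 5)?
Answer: 70745/19 ≈ 3723.4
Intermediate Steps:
d = -21 (d = 3*(-7) = -21)
U = 46/19 (U = (-32 - 14)/(-21 + 2) = -46/(-19) = -46*(-1/19) = 46/19 ≈ 2.4211)
N(G, V) = -21 + G (N(G, V) = G - 21 = -21 + G)
s(A, m) = -21 + m
s(16, U) - 1*(-3742) = (-21 + 46/19) - 1*(-3742) = -353/19 + 3742 = 70745/19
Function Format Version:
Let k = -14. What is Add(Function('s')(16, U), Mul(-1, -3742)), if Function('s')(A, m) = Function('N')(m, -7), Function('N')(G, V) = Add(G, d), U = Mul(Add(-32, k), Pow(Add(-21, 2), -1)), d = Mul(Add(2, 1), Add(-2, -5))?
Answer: Rational(70745, 19) ≈ 3723.4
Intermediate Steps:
d = -21 (d = Mul(3, -7) = -21)
U = Rational(46, 19) (U = Mul(Add(-32, -14), Pow(Add(-21, 2), -1)) = Mul(-46, Pow(-19, -1)) = Mul(-46, Rational(-1, 19)) = Rational(46, 19) ≈ 2.4211)
Function('N')(G, V) = Add(-21, G) (Function('N')(G, V) = Add(G, -21) = Add(-21, G))
Function('s')(A, m) = Add(-21, m)
Add(Function('s')(16, U), Mul(-1, -3742)) = Add(Add(-21, Rational(46, 19)), Mul(-1, -3742)) = Add(Rational(-353, 19), 3742) = Rational(70745, 19)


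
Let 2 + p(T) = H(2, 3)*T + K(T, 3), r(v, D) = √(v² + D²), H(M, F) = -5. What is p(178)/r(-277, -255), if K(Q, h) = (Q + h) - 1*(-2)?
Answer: -709*√141754/141754 ≈ -1.8831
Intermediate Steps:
K(Q, h) = 2 + Q + h (K(Q, h) = (Q + h) + 2 = 2 + Q + h)
r(v, D) = √(D² + v²)
p(T) = 3 - 4*T (p(T) = -2 + (-5*T + (2 + T + 3)) = -2 + (-5*T + (5 + T)) = -2 + (5 - 4*T) = 3 - 4*T)
p(178)/r(-277, -255) = (3 - 4*178)/(√((-255)² + (-277)²)) = (3 - 712)/(√(65025 + 76729)) = -709*√141754/141754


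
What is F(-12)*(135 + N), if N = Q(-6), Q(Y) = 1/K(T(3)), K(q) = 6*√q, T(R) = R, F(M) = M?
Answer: -1620 - 2*√3/3 ≈ -1621.2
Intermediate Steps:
Q(Y) = √3/18 (Q(Y) = 1/(6*√3) = √3/18)
N = √3/18 ≈ 0.096225
F(-12)*(135 + N) = -12*(135 + √3/18) = -1620 - 2*√3/3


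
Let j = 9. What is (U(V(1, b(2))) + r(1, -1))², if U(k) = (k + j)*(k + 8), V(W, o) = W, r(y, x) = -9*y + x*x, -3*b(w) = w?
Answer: 6724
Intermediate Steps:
b(w) = -w/3
r(y, x) = x² - 9*y (r(y, x) = -9*y + x² = x² - 9*y)
U(k) = (8 + k)*(9 + k) (U(k) = (k + 9)*(k + 8) = (9 + k)*(8 + k) = (8 + k)*(9 + k))
(U(V(1, b(2))) + r(1, -1))² = ((72 + 1² + 17*1) + ((-1)² - 9*1))² = ((72 + 1 + 17) + (1 - 9))² = (90 - 8)² = 82² = 6724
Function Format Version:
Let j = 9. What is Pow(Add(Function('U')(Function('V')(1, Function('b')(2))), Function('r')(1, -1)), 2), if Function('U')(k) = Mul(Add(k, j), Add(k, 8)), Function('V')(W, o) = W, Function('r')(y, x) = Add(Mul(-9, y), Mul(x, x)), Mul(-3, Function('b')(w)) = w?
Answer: 6724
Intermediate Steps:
Function('b')(w) = Mul(Rational(-1, 3), w)
Function('r')(y, x) = Add(Pow(x, 2), Mul(-9, y)) (Function('r')(y, x) = Add(Mul(-9, y), Pow(x, 2)) = Add(Pow(x, 2), Mul(-9, y)))
Function('U')(k) = Mul(Add(8, k), Add(9, k)) (Function('U')(k) = Mul(Add(k, 9), Add(k, 8)) = Mul(Add(9, k), Add(8, k)) = Mul(Add(8, k), Add(9, k)))
Pow(Add(Function('U')(Function('V')(1, Function('b')(2))), Function('r')(1, -1)), 2) = Pow(Add(Add(72, Pow(1, 2), Mul(17, 1)), Add(Pow(-1, 2), Mul(-9, 1))), 2) = Pow(Add(Add(72, 1, 17), Add(1, -9)), 2) = Pow(Add(90, -8), 2) = Pow(82, 2) = 6724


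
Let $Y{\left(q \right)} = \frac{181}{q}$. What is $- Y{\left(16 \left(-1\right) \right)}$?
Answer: $\frac{181}{16} \approx 11.313$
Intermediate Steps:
$- Y{\left(16 \left(-1\right) \right)} = - \frac{181}{16 \left(-1\right)} = - \frac{181}{-16} = - \frac{181 \left(-1\right)}{16} = \left(-1\right) \left(- \frac{181}{16}\right) = \frac{181}{16}$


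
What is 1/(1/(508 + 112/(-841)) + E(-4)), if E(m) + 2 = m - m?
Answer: -427116/853391 ≈ -0.50049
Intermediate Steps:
E(m) = -2 (E(m) = -2 + (m - m) = -2 + 0 = -2)
1/(1/(508 + 112/(-841)) + E(-4)) = 1/(1/(508 + 112/(-841)) - 2) = 1/(1/(508 + 112*(-1/841)) - 2) = 1/(1/(508 - 112/841) - 2) = 1/(1/(427116/841) - 2) = 1/(841/427116 - 2) = 1/(-853391/427116) = -427116/853391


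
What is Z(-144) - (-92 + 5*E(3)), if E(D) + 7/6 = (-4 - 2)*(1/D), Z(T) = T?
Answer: -217/6 ≈ -36.167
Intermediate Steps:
E(D) = -7/6 - 6/D (E(D) = -7/6 + (-4 - 2)*(1/D) = -7/6 - 6/D)
Z(-144) - (-92 + 5*E(3)) = -144 - (-92 + 5*(-7/6 - 6/3)) = -144 - (-92 + 5*(-7/6 - 6*1/3)) = -144 - (-92 + 5*(-7/6 - 2)) = -144 - (-92 + 5*(-19/6)) = -144 - (-92 - 95/6) = -144 - 1*(-647/6) = -144 + 647/6 = -217/6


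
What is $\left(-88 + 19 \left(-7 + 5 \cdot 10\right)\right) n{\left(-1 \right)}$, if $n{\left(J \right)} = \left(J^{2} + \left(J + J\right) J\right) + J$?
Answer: $1458$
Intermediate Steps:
$n{\left(J \right)} = J + 3 J^{2}$ ($n{\left(J \right)} = \left(J^{2} + 2 J J\right) + J = \left(J^{2} + 2 J^{2}\right) + J = 3 J^{2} + J = J + 3 J^{2}$)
$\left(-88 + 19 \left(-7 + 5 \cdot 10\right)\right) n{\left(-1 \right)} = \left(-88 + 19 \left(-7 + 5 \cdot 10\right)\right) \left(- (1 + 3 \left(-1\right))\right) = \left(-88 + 19 \left(-7 + 50\right)\right) \left(- (1 - 3)\right) = \left(-88 + 19 \cdot 43\right) \left(\left(-1\right) \left(-2\right)\right) = \left(-88 + 817\right) 2 = 729 \cdot 2 = 1458$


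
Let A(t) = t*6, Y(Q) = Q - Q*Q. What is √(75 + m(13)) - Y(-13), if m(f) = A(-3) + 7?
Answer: 190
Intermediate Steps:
Y(Q) = Q - Q²
A(t) = 6*t
m(f) = -11 (m(f) = 6*(-3) + 7 = -18 + 7 = -11)
√(75 + m(13)) - Y(-13) = √(75 - 11) - (-13)*(1 - 1*(-13)) = √64 - (-13)*(1 + 13) = 8 - (-13)*14 = 8 - 1*(-182) = 8 + 182 = 190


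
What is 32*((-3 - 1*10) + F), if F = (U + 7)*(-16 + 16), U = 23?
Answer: -416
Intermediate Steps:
F = 0 (F = (23 + 7)*(-16 + 16) = 30*0 = 0)
32*((-3 - 1*10) + F) = 32*((-3 - 1*10) + 0) = 32*((-3 - 10) + 0) = 32*(-13 + 0) = 32*(-13) = -416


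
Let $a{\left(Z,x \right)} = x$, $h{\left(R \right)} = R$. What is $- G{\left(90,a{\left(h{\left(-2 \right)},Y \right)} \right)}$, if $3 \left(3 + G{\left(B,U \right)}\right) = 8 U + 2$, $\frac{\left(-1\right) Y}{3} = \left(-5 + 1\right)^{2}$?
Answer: $\frac{391}{3} \approx 130.33$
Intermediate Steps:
$Y = -48$ ($Y = - 3 \left(-5 + 1\right)^{2} = - 3 \left(-4\right)^{2} = \left(-3\right) 16 = -48$)
$G{\left(B,U \right)} = - \frac{7}{3} + \frac{8 U}{3}$ ($G{\left(B,U \right)} = -3 + \frac{8 U + 2}{3} = -3 + \frac{2 + 8 U}{3} = -3 + \left(\frac{2}{3} + \frac{8 U}{3}\right) = - \frac{7}{3} + \frac{8 U}{3}$)
$- G{\left(90,a{\left(h{\left(-2 \right)},Y \right)} \right)} = - (- \frac{7}{3} + \frac{8}{3} \left(-48\right)) = - (- \frac{7}{3} - 128) = \left(-1\right) \left(- \frac{391}{3}\right) = \frac{391}{3}$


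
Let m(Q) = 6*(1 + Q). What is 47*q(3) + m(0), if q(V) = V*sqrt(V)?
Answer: 6 + 141*sqrt(3) ≈ 250.22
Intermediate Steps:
q(V) = V**(3/2)
m(Q) = 6 + 6*Q
47*q(3) + m(0) = 47*3**(3/2) + (6 + 6*0) = 47*(3*sqrt(3)) + (6 + 0) = 141*sqrt(3) + 6 = 6 + 141*sqrt(3)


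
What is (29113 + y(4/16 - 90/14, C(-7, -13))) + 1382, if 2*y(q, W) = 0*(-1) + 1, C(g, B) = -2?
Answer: 60991/2 ≈ 30496.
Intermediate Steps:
y(q, W) = ½ (y(q, W) = (0*(-1) + 1)/2 = (0 + 1)/2 = (½)*1 = ½)
(29113 + y(4/16 - 90/14, C(-7, -13))) + 1382 = (29113 + ½) + 1382 = 58227/2 + 1382 = 60991/2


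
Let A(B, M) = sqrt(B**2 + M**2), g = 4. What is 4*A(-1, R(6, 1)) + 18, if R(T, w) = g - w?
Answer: 18 + 4*sqrt(10) ≈ 30.649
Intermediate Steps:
R(T, w) = 4 - w
4*A(-1, R(6, 1)) + 18 = 4*sqrt((-1)**2 + (4 - 1*1)**2) + 18 = 4*sqrt(1 + (4 - 1)**2) + 18 = 4*sqrt(1 + 3**2) + 18 = 4*sqrt(1 + 9) + 18 = 4*sqrt(10) + 18 = 18 + 4*sqrt(10)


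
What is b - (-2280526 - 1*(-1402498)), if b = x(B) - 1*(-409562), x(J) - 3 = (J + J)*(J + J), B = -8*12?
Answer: 1324457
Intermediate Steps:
B = -96
x(J) = 3 + 4*J² (x(J) = 3 + (J + J)*(J + J) = 3 + (2*J)*(2*J) = 3 + 4*J²)
b = 446429 (b = (3 + 4*(-96)²) - 1*(-409562) = (3 + 4*9216) + 409562 = (3 + 36864) + 409562 = 36867 + 409562 = 446429)
b - (-2280526 - 1*(-1402498)) = 446429 - (-2280526 - 1*(-1402498)) = 446429 - (-2280526 + 1402498) = 446429 - 1*(-878028) = 446429 + 878028 = 1324457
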